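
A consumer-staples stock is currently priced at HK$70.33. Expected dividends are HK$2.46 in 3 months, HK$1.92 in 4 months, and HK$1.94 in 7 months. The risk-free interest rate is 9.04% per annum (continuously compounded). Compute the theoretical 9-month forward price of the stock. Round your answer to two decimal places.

HK$68.73

PV(dividends) I = 2.46·e^(−0.0904·3/12) + 1.92·e^(−0.0904·4/12) + 1.94·e^(−0.0904·7/12)
I = 2.4050 + 1.8630 + 1.8403 = 6.1083
F = (S − I)·e^(rT) = (70.33 − 6.1083) · e^(0.0904·9/12)
= 64.2217 · e^0.067800 = 64.2217 × 1.070151 = HK$68.73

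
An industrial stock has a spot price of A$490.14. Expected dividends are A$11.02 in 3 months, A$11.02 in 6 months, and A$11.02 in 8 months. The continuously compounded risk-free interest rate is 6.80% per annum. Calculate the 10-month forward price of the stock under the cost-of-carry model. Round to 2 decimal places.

PV(dividends) I = 11.02·e^(−0.0680·3/12) + 11.02·e^(−0.0680·6/12) + 11.02·e^(−0.0680·8/12)
I = 10.8342 + 10.6516 + 10.5316 = 32.0174
F = (S − I)·e^(rT) = (490.14 − 32.0174) · e^(0.0680·10/12)
= 458.1226 · e^0.056667 = 458.1226 × 1.058303 = A$484.83

A$484.83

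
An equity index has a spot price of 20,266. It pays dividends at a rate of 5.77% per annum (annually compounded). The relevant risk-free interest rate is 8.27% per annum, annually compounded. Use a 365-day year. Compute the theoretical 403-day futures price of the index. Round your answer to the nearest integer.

F = S · (1+r)^T / (1+q)^T
= 20266 × 1.091694 / 1.063895 = 20266 × 1.026129
F = 20,796

20,796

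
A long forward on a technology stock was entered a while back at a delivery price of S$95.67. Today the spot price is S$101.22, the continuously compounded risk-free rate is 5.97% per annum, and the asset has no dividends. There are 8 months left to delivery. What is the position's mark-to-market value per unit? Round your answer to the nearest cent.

Current fair forward for the remaining 8 months: F = S·e^(r·T), r = 0.0597
F = 101.22 · e^(0.0597 × 8/12) = 101.22 × 1.040603 = 105.3298
Value of long forward = (F − K)·e^(−rT) = (105.3298 − 95.67) · e^(−0.0597·8/12)
= 9.6598 × 0.960982 = 9.28

S$9.28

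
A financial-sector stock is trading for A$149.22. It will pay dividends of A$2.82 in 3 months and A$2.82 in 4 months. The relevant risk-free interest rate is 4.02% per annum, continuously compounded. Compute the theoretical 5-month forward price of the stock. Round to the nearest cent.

PV(dividends) I = 2.82·e^(−0.0402·3/12) + 2.82·e^(−0.0402·4/12)
I = 2.7918 + 2.7825 = 5.5743
F = (S − I)·e^(rT) = (149.22 − 5.5743) · e^(0.0402·5/12)
= 143.6457 · e^0.016750 = 143.6457 × 1.016891 = A$146.07

A$146.07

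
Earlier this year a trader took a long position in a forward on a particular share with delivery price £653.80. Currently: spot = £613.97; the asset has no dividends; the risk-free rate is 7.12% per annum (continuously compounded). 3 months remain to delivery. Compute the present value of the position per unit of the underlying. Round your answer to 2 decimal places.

-£28.30

Current fair forward for the remaining 3 months: F = S·e^(r·T), r = 0.0712
F = 613.97 · e^(0.0712 × 3/12) = 613.97 × 1.017959 = 624.9963
Value of long forward = (F − K)·e^(−rT) = (624.9963 − 653.80) · e^(−0.0712·3/12)
= -28.8037 × 0.982357 = -28.30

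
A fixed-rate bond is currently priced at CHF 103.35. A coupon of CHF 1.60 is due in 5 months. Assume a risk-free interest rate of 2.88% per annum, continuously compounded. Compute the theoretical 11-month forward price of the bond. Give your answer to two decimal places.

PV(coupons) I = 1.60·e^(−0.0288·5/12)
I = 1.5809
F = (S − I)·e^(rT) = (103.35 − 1.5809) · e^(0.0288·11/12)
= 101.7691 · e^0.026400 = 101.7691 × 1.026752 = CHF 104.49

CHF 104.49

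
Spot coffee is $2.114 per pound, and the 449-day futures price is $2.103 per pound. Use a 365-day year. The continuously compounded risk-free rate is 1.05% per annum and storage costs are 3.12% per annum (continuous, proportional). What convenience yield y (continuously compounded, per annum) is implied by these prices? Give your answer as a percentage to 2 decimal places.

F = S·e^((r+u−y)T) ⇒ (r+u−y) = ln(F/S)/T
ln(2.103/2.114) = -0.005217; /T ⇒ -0.004241
y = r + u − ln(F/S)/T = 0.0105 + 0.0312 + 0.004241 = 0.045941
y = 4.59%

4.59%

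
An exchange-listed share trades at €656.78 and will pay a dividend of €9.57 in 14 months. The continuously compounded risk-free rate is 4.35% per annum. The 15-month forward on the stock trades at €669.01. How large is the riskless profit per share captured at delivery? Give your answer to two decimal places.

PV(dividends) I = 9.57·e^(−0.0435·14/12) = 9.0964
Fair forward F* = (S − I)·e^(rT) = (656.78 − 9.0964)·e^0.054375 = 647.6836 × 1.055880 = 683.8762
Market €669.01 < fair 683.8762: forward underpriced → reverse cash-and-carry (short the stock, invest proceeds at r, pay the dividends, go long the forward).
Profit at T = |F_mkt − F*| = |669.01 − 683.8762| = €14.87 per share

€14.87 per share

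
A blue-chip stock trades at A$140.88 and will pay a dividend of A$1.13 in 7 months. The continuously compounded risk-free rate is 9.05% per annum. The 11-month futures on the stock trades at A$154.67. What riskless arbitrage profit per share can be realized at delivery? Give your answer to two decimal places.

A$2.77 per share

PV(dividends) I = 1.13·e^(−0.0905·7/12) = 1.0719
Fair futures F* = (S − I)·e^(rT) = (140.88 − 1.0719)·e^0.082958 = 139.8081 × 1.086496 = 151.9009
Market A$154.67 > fair 151.9009: forward overpriced → cash-and-carry (borrow at r, buy the stock and collect the dividends, short the forward).
Profit at T = |F_mkt − F*| = |154.67 − 151.9009| = A$2.77 per share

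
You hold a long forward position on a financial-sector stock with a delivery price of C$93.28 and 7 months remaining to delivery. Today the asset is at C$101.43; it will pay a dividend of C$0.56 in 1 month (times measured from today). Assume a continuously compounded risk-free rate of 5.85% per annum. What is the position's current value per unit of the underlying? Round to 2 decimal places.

C$10.72

PV(remaining dividends) I = 0.56·e^(−0.0585·1/12) = 0.5573
Current forward F = (S − I)·e^(rT) = (101.43 − 0.5573)·e^(0.0585·7/12) = 100.8727 × 1.034714 = 104.3744
Value (long) = (F − K)·e^(−rT) = (104.3744 − 93.28) × 0.966451 = 10.7222
Value = C$10.72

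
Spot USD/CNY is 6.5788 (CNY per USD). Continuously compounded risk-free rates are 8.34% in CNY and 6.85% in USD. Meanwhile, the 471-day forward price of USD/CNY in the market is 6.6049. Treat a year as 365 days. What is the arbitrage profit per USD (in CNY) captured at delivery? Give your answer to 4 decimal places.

0.1016 per USD (in CNY)

Fair forward: F* = S·e^(carry·T), with carry = (r_CNY − r_USD) = 0.0834 − 0.0685 = 0.0149
F* = 6.5788 · e^(0.0149 × 471/365) = 6.5788 · e^0.019227 = 6.5788 × 1.019413 = 6.7065
Market 6.6049 < fair 6.7065: forward underpriced → reverse cash-and-carry (short spot, go long the forward).
At maturity, profit = |F_mkt − F*| = |6.6049 − 6.7065| = 0.1016 per USD (in CNY)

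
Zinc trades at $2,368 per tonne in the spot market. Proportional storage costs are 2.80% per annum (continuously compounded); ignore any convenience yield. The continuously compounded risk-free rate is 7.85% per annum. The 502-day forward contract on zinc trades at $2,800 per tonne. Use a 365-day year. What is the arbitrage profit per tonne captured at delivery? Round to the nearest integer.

$58 per tonne

Fair forward: F* = S·e^(carry·T), with carry = (r + u) = 0.0785 + 0.0280 = 0.1065
F* = 2368 · e^(0.1065 × 502/365) = 2368 · e^0.146474 = 2368 × 1.157745 = $2741.5402
Market $2800 > fair $2741.5402: forward overpriced → cash-and-carry (buy spot, short the forward).
At maturity, profit = |F_mkt − F*| = |2800 − 2741.5402| = $58 per tonne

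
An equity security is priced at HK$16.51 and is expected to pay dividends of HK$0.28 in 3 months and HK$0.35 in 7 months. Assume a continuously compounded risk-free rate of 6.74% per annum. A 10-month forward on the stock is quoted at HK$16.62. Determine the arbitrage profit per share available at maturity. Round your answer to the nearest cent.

HK$0.20 per share

PV(dividends) I = 0.28·e^(−0.0674·3/12) + 0.35·e^(−0.0674·7/12) = 0.6118
Fair forward F* = (S − I)·e^(rT) = (16.51 − 0.6118)·e^0.056167 = 15.8982 × 1.057774 = 16.8167
Market HK$16.62 < fair 16.8167: forward underpriced → reverse cash-and-carry (short the stock, invest proceeds at r, pay the dividends, go long the forward).
Profit at T = |F_mkt − F*| = |16.62 − 16.8167| = HK$0.20 per share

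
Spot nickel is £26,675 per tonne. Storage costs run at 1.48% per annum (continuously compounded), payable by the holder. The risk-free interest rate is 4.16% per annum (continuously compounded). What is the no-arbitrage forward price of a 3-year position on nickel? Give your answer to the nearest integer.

Net carry = r + u − y = 0.0416 + 0.0148 − 0.0000 = 0.0564
F = S·e^((r+u−y)T) = 26675 · e^(0.0564 × 3) = 26675 · e^0.169200
= 26675 × 1.184357 = £31,593 per tonne

£31,593 per tonne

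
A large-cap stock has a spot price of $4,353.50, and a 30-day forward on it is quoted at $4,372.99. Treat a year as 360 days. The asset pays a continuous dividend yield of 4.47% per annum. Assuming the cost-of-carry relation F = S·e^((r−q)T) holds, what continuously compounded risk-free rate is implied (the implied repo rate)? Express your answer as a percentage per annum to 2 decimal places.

From F = S·e^((r−q)T): (r − q) = ln(F/S)/T
ln(4372.99/4353.50) = ln(1.004477) = 0.004467
(r − q) = 0.004467 / (30/360) = 0.053604
r = ln(F/S)/T + q = 0.053604 + 0.0447 = 0.098304
r = 9.83%

9.83%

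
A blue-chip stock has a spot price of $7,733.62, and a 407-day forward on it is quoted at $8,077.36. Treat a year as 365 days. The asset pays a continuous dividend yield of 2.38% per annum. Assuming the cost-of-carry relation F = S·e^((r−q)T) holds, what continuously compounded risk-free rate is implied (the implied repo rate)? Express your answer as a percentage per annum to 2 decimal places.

From F = S·e^((r−q)T): (r − q) = ln(F/S)/T
ln(8077.36/7733.62) = ln(1.044447) = 0.043488
(r − q) = 0.043488 / (407/365) = 0.039000
r = ln(F/S)/T + q = 0.039000 + 0.0238 = 0.062800
r = 6.28%

6.28%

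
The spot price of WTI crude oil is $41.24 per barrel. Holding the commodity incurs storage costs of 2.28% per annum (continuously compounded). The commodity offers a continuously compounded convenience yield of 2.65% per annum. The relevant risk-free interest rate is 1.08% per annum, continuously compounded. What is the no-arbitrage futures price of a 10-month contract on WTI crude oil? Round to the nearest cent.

$41.48 per barrel

Net carry = r + u − y = 0.0108 + 0.0228 − 0.0265 = 0.0071
F = S·e^((r+u−y)T) = 41.24 · e^(0.0071 × 10/12) = 41.24 · e^0.005917
= 41.24 × 1.005935 = $41.48 per barrel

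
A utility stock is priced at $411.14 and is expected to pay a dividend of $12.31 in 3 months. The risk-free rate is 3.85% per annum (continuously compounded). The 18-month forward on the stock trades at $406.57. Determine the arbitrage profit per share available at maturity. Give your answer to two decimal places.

$16.10 per share

PV(dividends) I = 12.31·e^(−0.0385·3/12) = 12.1921
Fair forward F* = (S − I)·e^(rT) = (411.14 − 12.1921)·e^0.057750 = 398.9479 × 1.059450 = 422.6654
Market $406.57 < fair 422.6654: forward underpriced → reverse cash-and-carry (short the stock, invest proceeds at r, pay the dividends, go long the forward).
Profit at T = |F_mkt − F*| = |406.57 − 422.6654| = $16.10 per share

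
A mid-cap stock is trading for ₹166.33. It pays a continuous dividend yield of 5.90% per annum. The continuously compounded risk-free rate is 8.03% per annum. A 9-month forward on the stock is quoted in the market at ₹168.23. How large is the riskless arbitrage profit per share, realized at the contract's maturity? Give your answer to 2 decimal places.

₹0.78 per share

Fair forward: F* = S·e^(carry·T), with carry = (r − q) = 0.0803 − 0.0590 = 0.0213
F* = 166.33 · e^(0.0213 × 9/12) = 166.33 · e^0.015975 = 166.33 × 1.016103 = ₹169.0084
Market ₹168.23 < fair ₹169.0084: forward underpriced → reverse cash-and-carry (short spot, go long the forward).
At maturity, profit = |F_mkt − F*| = |168.23 − 169.0084| = ₹0.78 per share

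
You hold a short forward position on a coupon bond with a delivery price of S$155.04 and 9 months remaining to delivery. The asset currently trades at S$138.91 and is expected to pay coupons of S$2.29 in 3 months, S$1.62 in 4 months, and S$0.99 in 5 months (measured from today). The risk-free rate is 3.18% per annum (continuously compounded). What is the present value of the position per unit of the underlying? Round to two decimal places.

S$17.33

PV(remaining coupons) I = 2.29·e^(−0.0318·3/12) + 1.62·e^(−0.0318·4/12) + 0.99·e^(−0.0318·5/12) = 4.8518
Current forward F = (S − I)·e^(rT) = (138.91 − 4.8518)·e^(0.0318·9/12) = 134.0582 × 1.024137 = 137.2940
Value (long) = (F − K)·e^(−rT) = (137.2940 − 155.04) × 0.976432 = -17.3278
Short position value = −(long value) = S$17.33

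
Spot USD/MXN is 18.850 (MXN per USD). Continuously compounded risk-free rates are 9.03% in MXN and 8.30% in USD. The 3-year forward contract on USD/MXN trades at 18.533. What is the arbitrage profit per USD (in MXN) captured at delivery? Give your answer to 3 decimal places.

Fair forward: F* = S·e^(carry·T), with carry = (r_MXN − r_USD) = 0.0903 − 0.0830 = 0.0073
F* = 18.850 · e^(0.0073 × 3) = 18.850 · e^0.021900 = 18.850 × 1.022142 = 19.2674
Market 18.533 < fair 19.2674: forward underpriced → reverse cash-and-carry (short spot, go long the forward).
At maturity, profit = |F_mkt − F*| = |18.533 − 19.2674| = 0.734 per USD (in MXN)

0.734 per USD (in MXN)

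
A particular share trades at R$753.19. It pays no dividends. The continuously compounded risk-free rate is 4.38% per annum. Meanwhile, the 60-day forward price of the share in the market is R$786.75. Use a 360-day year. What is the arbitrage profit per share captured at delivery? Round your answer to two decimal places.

R$28.04 per share

Fair forward: F* = S·e^(carry·T), with carry = r = 0.0438
F* = 753.19 · e^(0.0438 × 60/360) = 753.19 · e^0.007300 = 753.19 × 1.007327 = R$758.7086
Market R$786.75 > fair R$758.7086: forward overpriced → cash-and-carry (buy spot, short the forward).
At maturity, profit = |F_mkt − F*| = |786.75 − 758.7086| = R$28.04 per share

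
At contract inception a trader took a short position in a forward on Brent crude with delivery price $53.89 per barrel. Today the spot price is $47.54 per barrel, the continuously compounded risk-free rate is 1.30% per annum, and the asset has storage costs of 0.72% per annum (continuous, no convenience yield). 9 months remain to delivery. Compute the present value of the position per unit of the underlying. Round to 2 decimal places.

Current fair forward for the remaining 9 months: F = S·e^((r + u)·T), (r + u) = 0.0130 + 0.0072 = 0.0202
F = 47.54 · e^(0.0202 × 9/12) = 47.54 × 1.015265 = 48.2657
Value of long forward = (F − K)·e^(−rT) = (48.2657 − 53.89) · e^(−0.0130·9/12)
= -5.6243 × 0.990297 = -5.57
Short position value = −(long value) = $5.57

$5.57 per barrel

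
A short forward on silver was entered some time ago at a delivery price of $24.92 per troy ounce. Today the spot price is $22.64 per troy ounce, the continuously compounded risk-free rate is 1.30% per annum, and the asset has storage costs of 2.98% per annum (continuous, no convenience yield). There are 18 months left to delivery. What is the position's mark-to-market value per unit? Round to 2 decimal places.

$0.76 per troy ounce

Current fair forward for the remaining 18 months: F = S·e^((r + u)·T), (r + u) = 0.0130 + 0.0298 = 0.0428
F = 22.64 · e^(0.0428 × 18/12) = 22.64 × 1.066306 = 24.1412
Value of long forward = (F − K)·e^(−rT) = (24.1412 − 24.92) · e^(−0.0130·18/12)
= -0.7788 × 0.980689 = -0.76
Short position value = −(long value) = $0.76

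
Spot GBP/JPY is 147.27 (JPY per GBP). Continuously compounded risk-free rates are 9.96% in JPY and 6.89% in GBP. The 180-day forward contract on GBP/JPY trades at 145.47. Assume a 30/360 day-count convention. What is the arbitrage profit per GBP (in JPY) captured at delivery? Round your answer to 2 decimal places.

Fair forward: F* = S·e^(carry·T), with carry = (r_JPY − r_GBP) = 0.0996 − 0.0689 = 0.0307
F* = 147.27 · e^(0.0307 × 180/360) = 147.27 · e^0.015350 = 147.27 × 1.015468 = 149.5480
Market 145.47 < fair 149.5480: forward underpriced → reverse cash-and-carry (short spot, go long the forward).
At maturity, profit = |F_mkt − F*| = |145.47 − 149.5480| = 4.08 per GBP (in JPY)

4.08 per GBP (in JPY)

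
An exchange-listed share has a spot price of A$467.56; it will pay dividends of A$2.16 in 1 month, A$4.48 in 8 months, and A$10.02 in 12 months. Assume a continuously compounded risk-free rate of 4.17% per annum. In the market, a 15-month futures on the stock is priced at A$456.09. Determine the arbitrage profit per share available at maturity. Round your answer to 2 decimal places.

PV(dividends) I = 2.16·e^(−0.0417·1/12) + 4.48·e^(−0.0417·8/12) + 10.02·e^(−0.0417·12/12) = 16.1204
Fair futures F* = (S − I)·e^(rT) = (467.56 − 16.1204)·e^0.052125 = 451.4396 × 1.053507 = 475.5948
Market A$456.09 < fair 475.5948: forward underpriced → reverse cash-and-carry (short the stock, invest proceeds at r, pay the dividends, go long the forward).
Profit at T = |F_mkt − F*| = |456.09 − 475.5948| = A$19.50 per share

A$19.50 per share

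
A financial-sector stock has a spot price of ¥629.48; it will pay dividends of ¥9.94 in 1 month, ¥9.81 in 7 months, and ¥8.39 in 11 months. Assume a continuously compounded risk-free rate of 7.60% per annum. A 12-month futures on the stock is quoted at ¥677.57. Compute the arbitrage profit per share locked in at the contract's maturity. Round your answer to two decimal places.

¥27.61 per share

PV(dividends) I = 9.94·e^(−0.0760·1/12) + 9.81·e^(−0.0760·7/12) + 8.39·e^(−0.0760·11/12) = 27.0872
Fair futures F* = (S − I)·e^(rT) = (629.48 − 27.0872)·e^0.076000 = 602.3928 × 1.078963 = 649.9595
Market ¥677.57 > fair 649.9595: forward overpriced → cash-and-carry (borrow at r, buy the stock and collect the dividends, short the forward).
Profit at T = |F_mkt − F*| = |677.57 − 649.9595| = ¥27.61 per share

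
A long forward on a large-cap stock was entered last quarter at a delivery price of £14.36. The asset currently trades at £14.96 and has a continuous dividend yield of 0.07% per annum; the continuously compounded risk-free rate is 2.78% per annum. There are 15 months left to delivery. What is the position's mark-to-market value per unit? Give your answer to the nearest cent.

Current fair forward for the remaining 15 months: F = S·e^((r − q)·T), (r − q) = 0.0278 − 0.0007 = 0.0271
F = 14.96 · e^(0.0271 × 15/12) = 14.96 × 1.034455 = 15.4754
Value of long forward = (F − K)·e^(−rT) = (15.4754 − 14.36) · e^(−0.0278·15/12)
= 1.1154 × 0.965847 = 1.08

£1.08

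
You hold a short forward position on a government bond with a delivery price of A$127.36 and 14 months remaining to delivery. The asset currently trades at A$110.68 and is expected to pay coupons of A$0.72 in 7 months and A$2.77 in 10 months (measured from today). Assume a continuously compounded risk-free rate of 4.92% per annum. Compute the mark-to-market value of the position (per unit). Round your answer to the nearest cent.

A$12.93

PV(remaining coupons) I = 0.72·e^(−0.0492·7/12) + 2.77·e^(−0.0492·10/12) = 3.3584
Current forward F = (S − I)·e^(rT) = (110.68 − 3.3584)·e^(0.0492·14/12) = 107.3216 × 1.059079 = 113.6621
Value (long) = (F − K)·e^(−rT) = (113.6621 − 127.36) × 0.944216 = -12.9338
Short position value = −(long value) = A$12.93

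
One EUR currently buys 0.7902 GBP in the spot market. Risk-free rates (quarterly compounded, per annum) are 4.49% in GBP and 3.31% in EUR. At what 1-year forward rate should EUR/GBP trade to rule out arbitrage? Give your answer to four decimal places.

0.7995

By covered interest parity, F = S · (1+r_GBP/4)^(4T) / (1+r_EUR/4)^(4T)
= 0.7902 × 1.045662 / 1.033513 = 0.7902 × 1.011755
F = 0.7995 GBP per EUR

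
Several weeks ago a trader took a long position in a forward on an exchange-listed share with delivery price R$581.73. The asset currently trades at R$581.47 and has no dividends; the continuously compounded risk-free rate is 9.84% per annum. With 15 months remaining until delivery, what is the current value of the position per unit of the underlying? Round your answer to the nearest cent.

Current fair forward for the remaining 15 months: F = S·e^(r·T), r = 0.0984
F = 581.47 · e^(0.0984 × 15/12) = 581.47 × 1.130884 = 657.5751
Value of long forward = (F − K)·e^(−rT) = (657.5751 − 581.73) · e^(−0.0984·15/12)
= 75.8451 × 0.884264 = 67.07

R$67.07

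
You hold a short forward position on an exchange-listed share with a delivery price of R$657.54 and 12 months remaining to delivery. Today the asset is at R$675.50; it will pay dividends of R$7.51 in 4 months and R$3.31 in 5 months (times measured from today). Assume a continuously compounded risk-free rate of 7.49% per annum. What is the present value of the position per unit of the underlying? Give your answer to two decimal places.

-R$54.88

PV(remaining dividends) I = 7.51·e^(−0.0749·4/12) + 3.31·e^(−0.0749·5/12) = 10.5331
Current forward F = (S − I)·e^(rT) = (675.50 − 10.5331)·e^(0.0749·12/12) = 664.9669 × 1.077776 = 716.6854
Value (long) = (F − K)·e^(−rT) = (716.6854 − 657.54) × 0.927836 = 54.8772
Short position value = −(long value) = -R$54.88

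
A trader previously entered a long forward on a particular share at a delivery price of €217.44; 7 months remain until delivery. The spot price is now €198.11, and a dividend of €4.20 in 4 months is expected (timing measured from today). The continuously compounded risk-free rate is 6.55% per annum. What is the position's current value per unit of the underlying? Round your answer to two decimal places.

PV(remaining dividends) I = 4.20·e^(−0.0655·4/12) = 4.1093
Current forward F = (S − I)·e^(rT) = (198.11 − 4.1093)·e^(0.0655·7/12) = 194.0007 × 1.038948 = 201.5566
Value (long) = (F − K)·e^(−rT) = (201.5566 − 217.44) × 0.962512 = -15.2880
Value = -€15.29

-€15.29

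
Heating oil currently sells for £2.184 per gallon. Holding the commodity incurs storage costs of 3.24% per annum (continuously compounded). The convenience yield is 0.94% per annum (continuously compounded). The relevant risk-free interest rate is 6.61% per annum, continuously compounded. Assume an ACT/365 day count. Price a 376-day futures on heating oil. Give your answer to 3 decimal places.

Net carry = r + u − y = 0.0661 + 0.0324 − 0.0094 = 0.0891
F = S·e^((r+u−y)T) = 2.184 · e^(0.0891 × 376/365) = 2.184 · e^0.091785
= 2.184 × 1.096129 = £2.394 per gallon

£2.394 per gallon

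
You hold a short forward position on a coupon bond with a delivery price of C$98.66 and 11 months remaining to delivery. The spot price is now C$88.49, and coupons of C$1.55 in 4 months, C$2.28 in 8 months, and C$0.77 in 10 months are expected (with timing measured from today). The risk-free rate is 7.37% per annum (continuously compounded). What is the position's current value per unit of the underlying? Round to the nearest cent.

PV(remaining coupons) I = 1.55·e^(−0.0737·4/12) + 2.28·e^(−0.0737·8/12) + 0.77·e^(−0.0737·10/12) = 4.4072
Current forward F = (S − I)·e^(rT) = (88.49 − 4.4072)·e^(0.0737·11/12) = 84.0828 × 1.069893 = 89.9596
Value (long) = (F − K)·e^(−rT) = (89.9596 − 98.66) × 0.934673 = -8.1320
Short position value = −(long value) = C$8.13

C$8.13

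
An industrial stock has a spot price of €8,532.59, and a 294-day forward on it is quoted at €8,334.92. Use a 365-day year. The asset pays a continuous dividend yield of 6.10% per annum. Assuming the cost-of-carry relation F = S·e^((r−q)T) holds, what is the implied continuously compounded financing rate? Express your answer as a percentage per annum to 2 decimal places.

From F = S·e^((r−q)T): (r − q) = ln(F/S)/T
ln(8334.92/8532.59) = ln(0.976834) = -0.023439
(r − q) = -0.023439 / (294/365) = -0.029099
r = ln(F/S)/T + q = -0.029099 + 0.0610 = 0.031901
r = 3.19%

3.19%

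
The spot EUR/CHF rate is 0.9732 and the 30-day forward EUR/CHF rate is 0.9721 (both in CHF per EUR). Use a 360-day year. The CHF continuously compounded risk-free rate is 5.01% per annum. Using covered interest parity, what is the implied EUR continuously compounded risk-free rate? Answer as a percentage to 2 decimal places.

6.37%

F = S·e^((r_CHF − r_EUR)T) ⇒ r_EUR = r_CHF − ln(F/S)/T
ln(0.9721/0.9732) = -0.001131; /(30/360) = -0.013572
r_EUR = 0.0501 + 0.013572 = 0.063672
r_EUR = 6.37%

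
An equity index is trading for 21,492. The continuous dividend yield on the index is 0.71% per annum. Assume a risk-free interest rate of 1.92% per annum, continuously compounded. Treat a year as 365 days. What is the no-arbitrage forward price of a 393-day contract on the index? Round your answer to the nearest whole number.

21,774

F = S·e^((r − q)T) = 21492 · e^((0.0192 − 0.0071) × 393/365)
= 21492 · e^0.013028 = 21492 × 1.013113
F = 21,774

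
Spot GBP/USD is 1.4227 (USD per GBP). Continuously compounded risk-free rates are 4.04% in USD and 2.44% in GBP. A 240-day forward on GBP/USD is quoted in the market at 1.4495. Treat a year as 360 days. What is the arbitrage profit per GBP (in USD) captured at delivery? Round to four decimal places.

Fair forward: F* = S·e^(carry·T), with carry = (r_USD − r_GBP) = 0.0404 − 0.0244 = 0.0160
F* = 1.4227 · e^(0.0160 × 240/360) = 1.4227 · e^0.010667 = 1.4227 × 1.010724 = 1.4380
Market 1.4495 > fair 1.4380: forward overpriced → cash-and-carry (buy spot, short the forward).
At maturity, profit = |F_mkt − F*| = |1.4495 − 1.4380| = 0.0115 per GBP (in USD)

0.0115 per GBP (in USD)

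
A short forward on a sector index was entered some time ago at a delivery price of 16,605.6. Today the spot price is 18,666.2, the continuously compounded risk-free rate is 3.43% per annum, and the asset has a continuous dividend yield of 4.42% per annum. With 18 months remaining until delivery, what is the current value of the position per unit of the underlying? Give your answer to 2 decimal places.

-1695.92

Current fair forward for the remaining 18 months: F = S·e^((r − q)·T), (r − q) = 0.0343 − 0.0442 = -0.0099
F = 18666.2 · e^(-0.0099 × 18/12) = 18666.2 × 0.98525972 = 18391.0550
Value of long forward = (F − K)·e^(−rT) = (18391.0550 − 16605.6) · e^(−0.0343·18/12)
= 1785.4550 × 0.94985114 = 1695.92
Short position value = −(long value) = -1695.92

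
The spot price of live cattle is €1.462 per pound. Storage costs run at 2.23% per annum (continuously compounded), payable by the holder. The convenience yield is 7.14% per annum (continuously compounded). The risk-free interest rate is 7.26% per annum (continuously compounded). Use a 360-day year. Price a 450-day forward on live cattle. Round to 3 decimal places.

Net carry = r + u − y = 0.0726 + 0.0223 − 0.0714 = 0.0235
F = S·e^((r+u−y)T) = 1.462 · e^(0.0235 × 450/360) = 1.462 · e^0.029375
= 1.462 × 1.029811 = €1.506 per pound

€1.506 per pound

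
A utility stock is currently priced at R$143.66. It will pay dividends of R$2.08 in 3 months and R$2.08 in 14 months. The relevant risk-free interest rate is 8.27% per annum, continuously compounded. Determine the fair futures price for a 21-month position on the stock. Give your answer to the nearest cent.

PV(dividends) I = 2.08·e^(−0.0827·3/12) + 2.08·e^(−0.0827·14/12)
I = 2.0374 + 1.8887 = 3.9261
F = (S − I)·e^(rT) = (143.66 − 3.9261) · e^(0.0827·21/12)
= 139.7339 · e^0.144725 = 139.7339 × 1.155722 = R$161.49

R$161.49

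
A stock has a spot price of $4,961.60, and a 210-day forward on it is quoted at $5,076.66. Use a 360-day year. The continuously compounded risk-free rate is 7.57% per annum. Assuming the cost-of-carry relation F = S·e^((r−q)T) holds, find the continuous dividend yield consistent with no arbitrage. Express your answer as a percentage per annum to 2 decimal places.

3.64%

From F = S·e^((r−q)T): (r − q) = ln(F/S)/T
ln(5076.66/4961.60) = ln(1.023190) = 0.022925
(r − q) = 0.022925 / (210/360) = 0.039300
q = r − ln(F/S)/T = 0.0757 − 0.039300 = 0.036400
q = 3.64%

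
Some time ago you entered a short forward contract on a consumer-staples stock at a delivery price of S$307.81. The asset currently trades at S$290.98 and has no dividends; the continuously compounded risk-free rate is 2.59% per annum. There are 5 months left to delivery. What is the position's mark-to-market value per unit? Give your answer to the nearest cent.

S$13.53

Current fair forward for the remaining 5 months: F = S·e^(r·T), r = 0.0259
F = 290.98 · e^(0.0259 × 5/12) = 290.98 × 1.010850 = 294.1371
Value of long forward = (F − K)·e^(−rT) = (294.1371 − 307.81) · e^(−0.0259·5/12)
= -13.6729 × 0.989266 = -13.53
Short position value = −(long value) = S$13.53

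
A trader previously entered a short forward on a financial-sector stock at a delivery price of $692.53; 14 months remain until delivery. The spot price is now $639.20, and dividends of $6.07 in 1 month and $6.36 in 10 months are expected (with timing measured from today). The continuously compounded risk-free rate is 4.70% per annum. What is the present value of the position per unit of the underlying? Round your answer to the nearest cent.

PV(remaining dividends) I = 6.07·e^(−0.0470·1/12) + 6.36·e^(−0.0470·10/12) = 12.1620
Current forward F = (S − I)·e^(rT) = (639.20 − 12.1620)·e^(0.0470·14/12) = 627.0380 × 1.056365 = 662.3810
Value (long) = (F − K)·e^(−rT) = (662.3810 − 692.53) × 0.946643 = -28.5403
Short position value = −(long value) = $28.54

$28.54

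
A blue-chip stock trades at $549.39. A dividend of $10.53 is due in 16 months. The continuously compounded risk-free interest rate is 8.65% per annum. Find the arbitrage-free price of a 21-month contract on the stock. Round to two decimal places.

PV(dividends) I = 10.53·e^(−0.0865·16/12)
I = 9.3830
F = (S − I)·e^(rT) = (549.39 − 9.3830) · e^(0.0865·21/12)
= 540.0070 · e^0.151375 = 540.0070 × 1.163433 = $628.26

$628.26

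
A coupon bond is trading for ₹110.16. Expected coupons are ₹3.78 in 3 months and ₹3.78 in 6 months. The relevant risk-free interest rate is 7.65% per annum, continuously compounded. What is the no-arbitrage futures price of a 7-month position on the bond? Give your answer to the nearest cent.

PV(coupons) I = 3.78·e^(−0.0765·3/12) + 3.78·e^(−0.0765·6/12)
I = 3.7084 + 3.6381 = 7.3465
F = (S − I)·e^(rT) = (110.16 − 7.3465) · e^(0.0765·7/12)
= 102.8135 · e^0.044625 = 102.8135 × 1.045636 = ₹107.51

₹107.51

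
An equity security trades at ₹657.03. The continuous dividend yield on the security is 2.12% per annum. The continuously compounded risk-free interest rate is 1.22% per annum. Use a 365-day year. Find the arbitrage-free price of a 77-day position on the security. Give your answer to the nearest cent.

F = S·e^((r − q)T) = 657.03 · e^((0.0122 − 0.0212) × 77/365)
= 657.03 · e^-0.001899 = 657.03 × 0.998103
F = ₹655.78

₹655.78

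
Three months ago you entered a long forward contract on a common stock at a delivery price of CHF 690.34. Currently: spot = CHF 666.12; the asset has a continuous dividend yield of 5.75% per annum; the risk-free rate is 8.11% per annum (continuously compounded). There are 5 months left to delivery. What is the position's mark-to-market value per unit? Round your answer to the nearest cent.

-CHF 17.05

Current fair forward for the remaining 5 months: F = S·e^((r − q)·T), (r − q) = 0.0811 − 0.0575 = 0.0236
F = 666.12 · e^(0.0236 × 5/12) = 666.12 × 1.009882 = 672.7026
Value of long forward = (F − K)·e^(−rT) = (672.7026 − 690.34) · e^(−0.0811·5/12)
= -17.6374 × 0.966773 = -17.05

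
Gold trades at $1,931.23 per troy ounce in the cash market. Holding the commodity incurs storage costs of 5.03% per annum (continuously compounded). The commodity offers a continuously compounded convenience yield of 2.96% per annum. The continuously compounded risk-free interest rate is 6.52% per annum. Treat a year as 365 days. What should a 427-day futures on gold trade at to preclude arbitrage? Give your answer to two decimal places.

Net carry = r + u − y = 0.0652 + 0.0503 − 0.0296 = 0.0859
F = S·e^((r+u−y)T) = 1931.23 · e^(0.0859 × 427/365) = 1931.23 · e^0.10049123
= 1931.23 × 1.10571394 = $2,135.39 per troy ounce

$2,135.39 per troy ounce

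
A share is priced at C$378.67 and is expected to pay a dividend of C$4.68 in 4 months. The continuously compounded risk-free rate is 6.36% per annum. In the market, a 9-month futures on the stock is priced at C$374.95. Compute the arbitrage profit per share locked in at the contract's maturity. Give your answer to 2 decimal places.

PV(dividends) I = 4.68·e^(−0.0636·4/12) = 4.5818
Fair futures F* = (S − I)·e^(rT) = (378.67 − 4.5818)·e^0.047700 = 374.0882 × 1.048856 = 392.3647
Market C$374.95 < fair 392.3647: forward underpriced → reverse cash-and-carry (short the stock, invest proceeds at r, pay the dividends, go long the forward).
Profit at T = |F_mkt − F*| = |374.95 − 392.3647| = C$17.41 per share

C$17.41 per share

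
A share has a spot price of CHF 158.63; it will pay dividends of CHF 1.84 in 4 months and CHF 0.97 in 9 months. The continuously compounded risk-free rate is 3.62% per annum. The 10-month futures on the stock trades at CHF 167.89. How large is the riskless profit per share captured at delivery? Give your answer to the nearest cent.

CHF 7.25 per share

PV(dividends) I = 1.84·e^(−0.0362·4/12) + 0.97·e^(−0.0362·9/12) = 2.7619
Fair futures F* = (S − I)·e^(rT) = (158.63 − 2.7619)·e^0.030167 = 155.8681 × 1.030627 = 160.6419
Market CHF 167.89 > fair 160.6419: forward overpriced → cash-and-carry (borrow at r, buy the stock and collect the dividends, short the forward).
Profit at T = |F_mkt − F*| = |167.89 − 160.6419| = CHF 7.25 per share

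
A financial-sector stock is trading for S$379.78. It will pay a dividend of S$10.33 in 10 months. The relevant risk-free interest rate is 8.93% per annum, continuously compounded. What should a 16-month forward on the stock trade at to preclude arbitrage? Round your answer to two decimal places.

PV(dividends) I = 10.33·e^(−0.0893·10/12)
I = 9.5892
F = (S − I)·e^(rT) = (379.78 − 9.5892) · e^(0.0893·16/12)
= 370.1908 · e^0.119067 = 370.1908 × 1.126445 = S$417.00

S$417.00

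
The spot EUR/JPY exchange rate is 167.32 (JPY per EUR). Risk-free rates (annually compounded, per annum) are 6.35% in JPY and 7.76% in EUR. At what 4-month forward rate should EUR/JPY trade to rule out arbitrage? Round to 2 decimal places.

By covered interest parity, F = S · (1+r_JPY)^T / (1+r_EUR)^T
= 167.32 × 1.020734 / 1.025225 = 167.32 × 0.995619
F = 166.59 JPY per EUR

166.59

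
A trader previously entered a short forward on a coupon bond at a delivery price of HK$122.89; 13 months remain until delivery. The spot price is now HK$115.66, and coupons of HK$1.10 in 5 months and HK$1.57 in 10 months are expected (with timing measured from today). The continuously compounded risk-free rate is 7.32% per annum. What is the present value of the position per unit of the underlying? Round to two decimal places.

PV(remaining coupons) I = 1.10·e^(−0.0732·5/12) + 1.57·e^(−0.0732·10/12) = 2.5440
Current forward F = (S − I)·e^(rT) = (115.66 − 2.5440)·e^(0.0732·13/12) = 113.1160 × 1.082529 = 122.4514
Value (long) = (F − K)·e^(−rT) = (122.4514 − 122.89) × 0.923763 = -0.4052
Short position value = −(long value) = HK$0.41

HK$0.41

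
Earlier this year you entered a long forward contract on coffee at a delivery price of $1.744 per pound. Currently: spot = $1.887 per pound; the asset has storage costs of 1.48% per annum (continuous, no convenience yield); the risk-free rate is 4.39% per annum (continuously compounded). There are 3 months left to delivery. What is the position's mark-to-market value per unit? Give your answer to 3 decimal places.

$0.169 per pound

Current fair forward for the remaining 3 months: F = S·e^((r + u)·T), (r + u) = 0.0439 + 0.0148 = 0.0587
F = 1.887 · e^(0.0587 × 3/12) = 1.887 × 1.014783 = 1.9149
Value of long forward = (F − K)·e^(−rT) = (1.9149 − 1.744) · e^(−0.0439·3/12)
= 0.1709 × 0.989085 = 0.169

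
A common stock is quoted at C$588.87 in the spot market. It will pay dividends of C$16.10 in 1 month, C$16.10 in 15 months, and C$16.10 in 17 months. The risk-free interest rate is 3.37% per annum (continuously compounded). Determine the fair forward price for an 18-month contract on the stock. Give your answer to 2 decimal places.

PV(dividends) I = 16.10·e^(−0.0337·1/12) + 16.10·e^(−0.0337·15/12) + 16.10·e^(−0.0337·17/12)
I = 16.0548 + 15.4359 + 15.3494 = 46.8401
F = (S − I)·e^(rT) = (588.87 − 46.8401) · e^(0.0337·18/12)
= 542.0299 · e^0.050550 = 542.0299 × 1.051849 = C$570.13

C$570.13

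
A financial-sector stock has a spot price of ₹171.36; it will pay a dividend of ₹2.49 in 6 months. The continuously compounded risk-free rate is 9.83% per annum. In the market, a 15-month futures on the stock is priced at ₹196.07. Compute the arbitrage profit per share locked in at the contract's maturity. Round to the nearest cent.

PV(dividends) I = 2.49·e^(−0.0983·6/12) = 2.3706
Fair futures F* = (S − I)·e^(rT) = (171.36 − 2.3706)·e^0.122875 = 168.9894 × 1.130743 = 191.0836
Market ₹196.07 > fair 191.0836: forward overpriced → cash-and-carry (borrow at r, buy the stock and collect the dividends, short the forward).
Profit at T = |F_mkt − F*| = |196.07 − 191.0836| = ₹4.99 per share

₹4.99 per share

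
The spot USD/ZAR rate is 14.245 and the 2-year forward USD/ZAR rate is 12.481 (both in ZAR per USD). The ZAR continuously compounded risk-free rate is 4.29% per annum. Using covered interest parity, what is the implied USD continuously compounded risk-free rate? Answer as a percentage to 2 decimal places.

10.90%

F = S·e^((r_ZAR − r_USD)T) ⇒ r_USD = r_ZAR − ln(F/S)/T
ln(12.481/14.245) = -0.132198; /(2) = -0.066099
r_USD = 0.0429 + 0.066099 = 0.108999
r_USD = 10.90%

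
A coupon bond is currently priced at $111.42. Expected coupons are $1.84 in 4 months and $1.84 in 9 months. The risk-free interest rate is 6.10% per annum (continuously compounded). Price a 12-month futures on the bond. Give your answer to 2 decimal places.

$114.64

PV(coupons) I = 1.84·e^(−0.0610·4/12) + 1.84·e^(−0.0610·9/12)
I = 1.8030 + 1.7577 = 3.5607
F = (S − I)·e^(rT) = (111.42 − 3.5607) · e^(0.0610·12/12)
= 107.8593 · e^0.061000 = 107.8593 × 1.062899 = $114.64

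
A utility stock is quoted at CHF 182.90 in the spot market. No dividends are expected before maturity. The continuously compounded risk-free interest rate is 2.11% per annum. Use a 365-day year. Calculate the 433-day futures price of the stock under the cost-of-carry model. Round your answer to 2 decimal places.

F = S·e^(rT) = 182.90 · e^(0.0211 × 433/365)
= 182.90 · e^0.025031 = 182.90 × 1.025347
F = CHF 187.54

CHF 187.54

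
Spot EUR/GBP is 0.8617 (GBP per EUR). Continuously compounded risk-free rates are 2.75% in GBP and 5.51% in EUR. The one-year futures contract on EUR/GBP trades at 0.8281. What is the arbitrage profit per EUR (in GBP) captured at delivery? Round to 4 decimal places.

0.0101 per EUR (in GBP)

Fair futures: F* = S·e^(carry·T), with carry = (r_GBP − r_EUR) = 0.0275 − 0.0551 = -0.0276
F* = 0.8617 · e^(-0.0276 × 12/12) = 0.8617 · e^-0.027600 = 0.8617 × 0.972777 = 0.8382
Market 0.8281 < fair 0.8382: forward underpriced → reverse cash-and-carry (short spot, go long the forward).
At maturity, profit = |F_mkt − F*| = |0.8281 − 0.8382| = 0.0101 per EUR (in GBP)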